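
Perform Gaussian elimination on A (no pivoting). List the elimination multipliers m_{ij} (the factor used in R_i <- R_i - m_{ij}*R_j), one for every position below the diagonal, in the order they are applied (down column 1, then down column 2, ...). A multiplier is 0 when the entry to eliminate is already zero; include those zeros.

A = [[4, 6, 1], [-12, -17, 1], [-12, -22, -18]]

Forward elimination:
R2 <- R2 - (-3)*R1:  [ 0  1  4 ]
R3 <- R3 - (-3)*R1:  [   0   -4  -15 ]
R3 <- R3 - (-4)*R2:  [ 0  0  1 ]
Multipliers (in order of application): m_{21} = -3, m_{31} = -3, m_{32} = -4

multipliers: -3, -3, -4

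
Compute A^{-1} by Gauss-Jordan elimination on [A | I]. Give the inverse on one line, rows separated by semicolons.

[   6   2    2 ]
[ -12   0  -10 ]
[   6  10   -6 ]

inverse = [25/24 1/3 -5/24; -11/8 -1/2 3/8; -5/4 -1/2 1/4]

Gauss-Jordan on [A | I]:
R1 <- (1/6)*R1:  [   1  1/3  1/3  |  1/6    0    0 ]
R2 <- R2 - (-12)*R1:  [  0   4  -6  |   2   1   0 ]
R3 <- R3 - (6)*R1:  [  0   8  -8  |  -1   0   1 ]
R2 <- (1/4)*R2:  [    0     1  -3/2  |   1/2   1/4     0 ]
R1 <- R1 - (1/3)*R2:  [     1      0    5/6  |      0  -1/12      0 ]
R3 <- R3 - (8)*R2:  [  0   0   4  |  -5  -2   1 ]
R3 <- (1/4)*R3:  [    0     0     1  |  -5/4  -1/2   1/4 ]
R1 <- R1 - (5/6)*R3:  [     1      0      0  |  25/24    1/3  -5/24 ]
R2 <- R2 - (-3/2)*R3:  [     0      1      0  |  -11/8   -1/2    3/8 ]
Right block of [I | A^{-1}] is the inverse:
[ 25/24   1/3  -5/24 ]
[ -11/8  -1/2    3/8 ]
[  -5/4  -1/2    1/4 ]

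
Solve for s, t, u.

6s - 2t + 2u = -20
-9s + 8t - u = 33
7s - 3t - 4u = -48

(-5, -1, 4)

Forward elimination on [A|b]:
R2 <- R2 - (-3/2)*R1:  [ 0  5  2  3 ]
R3 <- R3 - (7/6)*R1:  [     0   -2/3  -19/3  -74/3 ]
R3 <- R3 - (-2/15)*R2:  [       0        0   -91/15  -364/15 ]
Row echelon form:
[ 6  -2       2  |      -20 ]
[ 0   5       2  |        3 ]
[ 0   0  -91/15  |  -364/15 ]
Back-substitution:
u = (-364/15) / (-91/15) = 4
t = (3 - (2)*(4)) / 5 = -1
s = (-20 - (-2)*(-1) - (2)*(4)) / 6 = -5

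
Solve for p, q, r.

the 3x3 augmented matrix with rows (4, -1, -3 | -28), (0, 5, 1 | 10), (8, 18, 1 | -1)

Forward elimination on [A|b]:
R3 <- R3 - (2)*R1:  [  0  20   7  55 ]
R3 <- R3 - (4)*R2:  [  0   0   3  15 ]
Row echelon form:
[ 4  -1  -3  |  -28 ]
[ 0   5   1  |   10 ]
[ 0   0   3  |   15 ]
Back-substitution:
r = (15) / 3 = 5
q = (10 - (1)*(5)) / 5 = 1
p = (-28 - (-1)*(1) - (-3)*(5)) / 4 = -3

(-3, 1, 5)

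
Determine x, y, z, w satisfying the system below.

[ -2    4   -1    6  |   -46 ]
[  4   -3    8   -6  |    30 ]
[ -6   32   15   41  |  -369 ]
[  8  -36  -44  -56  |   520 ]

Forward elimination on [A|b]:
R2 <- R2 - (-2)*R1:  [   0    5    6    6  -62 ]
R3 <- R3 - (3)*R1:  [    0    20    18    23  -231 ]
R4 <- R4 - (-4)*R1:  [   0  -20  -48  -32  336 ]
R3 <- R3 - (4)*R2:  [  0   0  -6  -1  17 ]
R4 <- R4 - (-4)*R2:  [   0    0  -24   -8   88 ]
R4 <- R4 - (4)*R3:  [  0   0   0  -4  20 ]
Row echelon form:
[ -2  4  -1   6  |  -46 ]
[  0  5   6   6  |  -62 ]
[  0  0  -6  -1  |   17 ]
[  0  0   0  -4  |   20 ]
Back-substitution:
w = (20) / -4 = -5
z = (17 - (-1)*(-5)) / -6 = -2
y = (-62 - (6)*(-2) - (6)*(-5)) / 5 = -4
x = (-46 - (4)*(-4) - (-1)*(-2) - (6)*(-5)) / -2 = 1

(1, -4, -2, -5)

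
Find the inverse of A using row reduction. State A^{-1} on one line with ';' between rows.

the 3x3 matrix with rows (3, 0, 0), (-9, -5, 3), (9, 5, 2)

inverse = [1/3 0 0; -3/5 -2/25 3/25; 0 1/5 1/5]

Gauss-Jordan on [A | I]:
R1 <- (1/3)*R1:  [   1    0    0  |  1/3    0    0 ]
R2 <- R2 - (-9)*R1:  [  0  -5   3  |   3   1   0 ]
R3 <- R3 - (9)*R1:  [  0   5   2  |  -3   0   1 ]
R2 <- (1/-5)*R2:  [    0     1  -3/5  |  -3/5  -1/5     0 ]
R3 <- R3 - (5)*R2:  [ 0  0  5  |  0  1  1 ]
R3 <- (1/5)*R3:  [   0    0    1  |    0  1/5  1/5 ]
R2 <- R2 - (-3/5)*R3:  [     0      1      0  |   -3/5  -2/25   3/25 ]
Right block of [I | A^{-1}] is the inverse:
[  1/3      0     0 ]
[ -3/5  -2/25  3/25 ]
[    0    1/5   1/5 ]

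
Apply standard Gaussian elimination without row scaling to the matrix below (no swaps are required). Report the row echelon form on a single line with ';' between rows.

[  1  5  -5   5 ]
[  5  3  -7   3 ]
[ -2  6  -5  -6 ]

REF = [1 5 -5 5; 0 -22 18 -22; 0 0 -21/11 -12]

Forward elimination:
R2 <- R2 - (5)*R1:  [   0  -22   18  -22 ]
R3 <- R3 - (-2)*R1:  [   0   16  -15    4 ]
R3 <- R3 - (-8/11)*R2:  [      0       0  -21/11     -12 ]
Row echelon form:
[ 1    5      -5    5 ]
[ 0  -22      18  -22 ]
[ 0    0  -21/11  -12 ]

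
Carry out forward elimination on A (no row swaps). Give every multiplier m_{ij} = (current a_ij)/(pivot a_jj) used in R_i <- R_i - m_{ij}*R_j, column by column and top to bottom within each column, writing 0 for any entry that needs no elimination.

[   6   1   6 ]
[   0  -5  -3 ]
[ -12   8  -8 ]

multipliers: 0, -2, -2

Forward elimination:
R2: entry in column 1 is already 0 -> m_{21} = 0 (no row operation needed)
R3 <- R3 - (-2)*R1:  [  0  10   4 ]
R3 <- R3 - (-2)*R2:  [  0   0  -2 ]
Multipliers (in order of application): m_{21} = 0, m_{31} = -2, m_{32} = -2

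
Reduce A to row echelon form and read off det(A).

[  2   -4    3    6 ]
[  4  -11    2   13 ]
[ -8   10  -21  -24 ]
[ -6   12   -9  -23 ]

det(A) = -30

Forward elimination:
R2 <- R2 - (2)*R1:  [  0  -3  -4   1 ]
R3 <- R3 - (-4)*R1:  [  0  -6  -9   0 ]
R4 <- R4 - (-3)*R1:  [  0   0   0  -5 ]
R3 <- R3 - (2)*R2:  [  0   0  -1  -2 ]
Upper-triangular form:
[ 2  -4   3   6 ]
[ 0  -3  -4   1 ]
[ 0   0  -1  -2 ]
[ 0   0   0  -5 ]
det(A) = (-1)^0 * (2) * (-3) * (-1) * (-5) = -30  (0 row swaps -> sign +1)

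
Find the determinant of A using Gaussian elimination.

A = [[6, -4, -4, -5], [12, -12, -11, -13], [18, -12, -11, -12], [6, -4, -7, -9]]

det(A) = -120

Forward elimination:
R2 <- R2 - (2)*R1:  [  0  -4  -3  -3 ]
R3 <- R3 - (3)*R1:  [ 0  0  1  3 ]
R4 <- R4 - (1)*R1:  [  0   0  -3  -4 ]
R4 <- R4 - (-3)*R3:  [ 0  0  0  5 ]
Upper-triangular form:
[ 6  -4  -4  -5 ]
[ 0  -4  -3  -3 ]
[ 0   0   1   3 ]
[ 0   0   0   5 ]
det(A) = (-1)^0 * (6) * (-4) * (1) * (5) = -120  (0 row swaps -> sign +1)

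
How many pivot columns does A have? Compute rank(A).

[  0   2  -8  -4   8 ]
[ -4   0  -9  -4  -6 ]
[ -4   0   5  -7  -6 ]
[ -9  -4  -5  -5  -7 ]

rank(A) = 4

Row reduction:
R1 <-> R2   (pivot in column 1 was zero)
[ -4   0  -9  -4  -6 ]
[  0   2  -8  -4   8 ]
[ -4   0   5  -7  -6 ]
[ -9  -4  -5  -5  -7 ]
R3 <- R3 - (1)*R1:  [  0   0  14  -3   0 ]
R4 <- R4 - (9/4)*R1:  [    0    -4  61/4     4  13/2 ]
R4 <- R4 - (-2)*R2:  [    0     0  -3/4    -4  45/2 ]
R4 <- R4 - (-3/56)*R3:  [       0        0        0  -233/56     45/2 ]
Row echelon form:
[ -4  0  -9       -4    -6 ]
[  0  2  -8       -4     8 ]
[  0  0  14       -3     0 ]
[  0  0   0  -233/56  45/2 ]
Nonzero rows / pivot columns: 4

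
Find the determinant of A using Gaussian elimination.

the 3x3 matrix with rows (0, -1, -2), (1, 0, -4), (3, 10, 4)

Forward elimination:
R1 <-> R2   (pivot in column 1 was zero)
[ 1   0  -4 ]
[ 0  -1  -2 ]
[ 3  10   4 ]
R3 <- R3 - (3)*R1:  [  0  10  16 ]
R3 <- R3 - (-10)*R2:  [  0   0  -4 ]
Upper-triangular form:
[ 1   0  -4 ]
[ 0  -1  -2 ]
[ 0   0  -4 ]
det(A) = (-1)^1 * (1) * (-1) * (-4) = -4  (1 row swap -> sign -1)

det(A) = -4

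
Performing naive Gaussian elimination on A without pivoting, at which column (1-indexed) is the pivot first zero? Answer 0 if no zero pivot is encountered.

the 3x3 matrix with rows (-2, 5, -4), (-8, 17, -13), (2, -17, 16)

first zero-pivot column = 3

Naive forward elimination:
R2 <- R2 - (4)*R1:  [  0  -3   3 ]
R3 <- R3 - (-1)*R1:  [   0  -12   12 ]
R3 <- R3 - (4)*R2:  [ 0  0  0 ]
Matrix at this point:
[ -2   5  -4 ]
[  0  -3   3 ]
[  0   0   0 ]
Pivot entry (3,3) in the last row is zero and there are no rows below to swap with -> zero pivot in column 3 (A is singular).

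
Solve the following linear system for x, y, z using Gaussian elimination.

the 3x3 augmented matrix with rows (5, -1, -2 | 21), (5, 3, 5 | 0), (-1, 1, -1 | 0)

Forward elimination on [A|b]:
R2 <- R2 - (1)*R1:  [   0    4    7  -21 ]
R3 <- R3 - (-1/5)*R1:  [    0   4/5  -7/5  21/5 ]
R3 <- R3 - (1/5)*R2:  [     0      0  -14/5   42/5 ]
Row echelon form:
[ 5  -1     -2  |    21 ]
[ 0   4      7  |   -21 ]
[ 0   0  -14/5  |  42/5 ]
Back-substitution:
z = (42/5) / (-14/5) = -3
y = (-21 - (7)*(-3)) / 4 = 0
x = (21 - (-1)*(0) - (-2)*(-3)) / 5 = 3

(3, 0, -3)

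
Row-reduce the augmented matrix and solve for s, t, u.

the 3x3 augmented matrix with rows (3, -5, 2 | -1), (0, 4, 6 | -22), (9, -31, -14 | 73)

(0, -1, -3)

Forward elimination on [A|b]:
R3 <- R3 - (3)*R1:  [   0  -16  -20   76 ]
R3 <- R3 - (-4)*R2:  [   0    0    4  -12 ]
Row echelon form:
[ 3  -5  2  |   -1 ]
[ 0   4  6  |  -22 ]
[ 0   0  4  |  -12 ]
Back-substitution:
u = (-12) / 4 = -3
t = (-22 - (6)*(-3)) / 4 = -1
s = (-1 - (-5)*(-1) - (2)*(-3)) / 3 = 0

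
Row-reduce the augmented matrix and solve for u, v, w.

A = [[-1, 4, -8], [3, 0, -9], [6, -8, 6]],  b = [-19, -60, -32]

(-5, 4, 5)

Forward elimination on [A|b]:
R2 <- R2 - (-3)*R1:  [    0    12   -33  -117 ]
R3 <- R3 - (-6)*R1:  [    0    16   -42  -146 ]
R3 <- R3 - (4/3)*R2:  [  0   0   2  10 ]
Row echelon form:
[ -1   4   -8  |   -19 ]
[  0  12  -33  |  -117 ]
[  0   0    2  |    10 ]
Back-substitution:
w = (10) / 2 = 5
v = (-117 - (-33)*(5)) / 12 = 4
u = (-19 - (4)*(4) - (-8)*(5)) / -1 = -5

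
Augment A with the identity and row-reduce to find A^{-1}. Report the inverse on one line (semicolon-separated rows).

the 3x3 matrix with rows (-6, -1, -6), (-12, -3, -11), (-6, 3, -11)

Gauss-Jordan on [A | I]:
R1 <- (1/-6)*R1:  [    1   1/6     1  |  -1/6     0     0 ]
R2 <- R2 - (-12)*R1:  [  0  -1   1  |  -2   1   0 ]
R3 <- R3 - (-6)*R1:  [  0   4  -5  |  -1   0   1 ]
R2 <- (1/-1)*R2:  [  0   1  -1  |   2  -1   0 ]
R1 <- R1 - (1/6)*R2:  [    1     0   7/6  |  -1/2   1/6     0 ]
R3 <- R3 - (4)*R2:  [  0   0  -1  |  -9   4   1 ]
R3 <- (1/-1)*R3:  [  0   0   1  |   9  -4  -1 ]
R1 <- R1 - (7/6)*R3:  [    1     0     0  |   -11  29/6   7/6 ]
R2 <- R2 - (-1)*R3:  [  0   1   0  |  11  -5  -1 ]
Right block of [I | A^{-1}] is the inverse:
[ -11  29/6  7/6 ]
[  11    -5   -1 ]
[   9    -4   -1 ]

inverse = [-11 29/6 7/6; 11 -5 -1; 9 -4 -1]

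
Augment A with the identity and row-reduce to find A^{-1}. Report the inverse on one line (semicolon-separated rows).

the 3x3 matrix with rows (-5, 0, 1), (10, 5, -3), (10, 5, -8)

inverse = [-1/5 1/25 -1/25; 2/5 6/25 -1/25; 0 1/5 -1/5]

Gauss-Jordan on [A | I]:
R1 <- (1/-5)*R1:  [    1     0  -1/5  |  -1/5     0     0 ]
R2 <- R2 - (10)*R1:  [  0   5  -1  |   2   1   0 ]
R3 <- R3 - (10)*R1:  [  0   5  -6  |   2   0   1 ]
R2 <- (1/5)*R2:  [    0     1  -1/5  |   2/5   1/5     0 ]
R3 <- R3 - (5)*R2:  [  0   0  -5  |   0  -1   1 ]
R3 <- (1/-5)*R3:  [    0     0     1  |     0   1/5  -1/5 ]
R1 <- R1 - (-1/5)*R3:  [     1      0      0  |   -1/5   1/25  -1/25 ]
R2 <- R2 - (-1/5)*R3:  [     0      1      0  |    2/5   6/25  -1/25 ]
Right block of [I | A^{-1}] is the inverse:
[ -1/5  1/25  -1/25 ]
[  2/5  6/25  -1/25 ]
[    0   1/5   -1/5 ]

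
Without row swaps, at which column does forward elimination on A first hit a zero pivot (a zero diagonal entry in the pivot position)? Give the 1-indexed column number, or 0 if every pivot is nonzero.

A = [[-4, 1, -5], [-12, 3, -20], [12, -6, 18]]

Naive forward elimination:
R2 <- R2 - (3)*R1:  [  0   0  -5 ]
R3 <- R3 - (-3)*R1:  [  0  -3   3 ]
Matrix at this point:
[ -4   1  -5 ]
[  0   0  -5 ]
[  0  -3   3 ]
Pivot entry (2,2) is zero but row 3 has -3 in column 2 -> naive elimination stops; a row interchange (e.g. R2 <-> R3) would be required here.

first zero-pivot column = 2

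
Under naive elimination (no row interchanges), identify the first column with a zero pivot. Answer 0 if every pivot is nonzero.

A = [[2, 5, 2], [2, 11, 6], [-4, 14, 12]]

Naive forward elimination:
R2 <- R2 - (1)*R1:  [ 0  6  4 ]
R3 <- R3 - (-2)*R1:  [  0  24  16 ]
R3 <- R3 - (4)*R2:  [ 0  0  0 ]
Matrix at this point:
[ 2  5  2 ]
[ 0  6  4 ]
[ 0  0  0 ]
Pivot entry (3,3) in the last row is zero and there are no rows below to swap with -> zero pivot in column 3 (A is singular).

first zero-pivot column = 3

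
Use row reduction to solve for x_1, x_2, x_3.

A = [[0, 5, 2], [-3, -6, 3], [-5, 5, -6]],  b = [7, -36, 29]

Forward elimination on [A|b]:
R1 <-> R2   (pivot in column 1 was zero)
[ -3  -6   3  -36 ]
[  0   5   2    7 ]
[ -5   5  -6   29 ]
R3 <- R3 - (5/3)*R1:  [   0   15  -11   89 ]
R3 <- R3 - (3)*R2:  [   0    0  -17   68 ]
Row echelon form:
[ -3  -6    3  |  -36 ]
[  0   5    2  |    7 ]
[  0   0  -17  |   68 ]
Back-substitution:
x_3 = (68) / -17 = -4
x_2 = (7 - (2)*(-4)) / 5 = 3
x_1 = (-36 - (-6)*(3) - (3)*(-4)) / -3 = 2

(2, 3, -4)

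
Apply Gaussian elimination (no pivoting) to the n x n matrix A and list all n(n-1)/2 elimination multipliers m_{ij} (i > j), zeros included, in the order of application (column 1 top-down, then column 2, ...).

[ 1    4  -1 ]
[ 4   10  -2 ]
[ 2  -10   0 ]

Forward elimination:
R2 <- R2 - (4)*R1:  [  0  -6   2 ]
R3 <- R3 - (2)*R1:  [   0  -18    2 ]
R3 <- R3 - (3)*R2:  [  0   0  -4 ]
Multipliers (in order of application): m_{21} = 4, m_{31} = 2, m_{32} = 3

multipliers: 4, 2, 3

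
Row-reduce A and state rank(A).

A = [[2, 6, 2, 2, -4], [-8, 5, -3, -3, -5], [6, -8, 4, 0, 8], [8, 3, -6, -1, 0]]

rank(A) = 4

Row reduction:
R2 <- R2 - (-4)*R1:  [   0   29    5    5  -21 ]
R3 <- R3 - (3)*R1:  [   0  -26   -2   -6   20 ]
R4 <- R4 - (4)*R1:  [   0  -21  -14   -9   16 ]
R3 <- R3 - (-26/29)*R2:  [      0       0   72/29  -44/29   34/29 ]
R4 <- R4 - (-21/29)*R2:  [       0        0  -301/29  -156/29    23/29 ]
R4 <- R4 - (-301/72)*R3:  [       0        0        0  -211/18   205/36 ]
Row echelon form:
[ 2   6      2        2      -4 ]
[ 0  29      5        5     -21 ]
[ 0   0  72/29   -44/29   34/29 ]
[ 0   0      0  -211/18  205/36 ]
Nonzero rows / pivot columns: 4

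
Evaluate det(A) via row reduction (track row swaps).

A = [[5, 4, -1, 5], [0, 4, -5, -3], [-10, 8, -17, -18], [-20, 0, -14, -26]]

Forward elimination:
R3 <- R3 - (-2)*R1:  [   0   16  -19   -8 ]
R4 <- R4 - (-4)*R1:  [   0   16  -18   -6 ]
R3 <- R3 - (4)*R2:  [ 0  0  1  4 ]
R4 <- R4 - (4)*R2:  [ 0  0  2  6 ]
R4 <- R4 - (2)*R3:  [  0   0   0  -2 ]
Upper-triangular form:
[ 5  4  -1   5 ]
[ 0  4  -5  -3 ]
[ 0  0   1   4 ]
[ 0  0   0  -2 ]
det(A) = (-1)^0 * (5) * (4) * (1) * (-2) = -40  (0 row swaps -> sign +1)

det(A) = -40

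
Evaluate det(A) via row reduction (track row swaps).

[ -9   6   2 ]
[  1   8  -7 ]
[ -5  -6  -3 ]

Forward elimination:
R2 <- R2 - (-1/9)*R1:  [     0   26/3  -61/9 ]
R3 <- R3 - (5/9)*R1:  [     0  -28/3  -37/9 ]
R3 <- R3 - (-14/13)*R2:  [       0        0  -445/39 ]
Upper-triangular form:
[ -9     6        2 ]
[  0  26/3    -61/9 ]
[  0     0  -445/39 ]
det(A) = (-1)^0 * (-9) * (26/3) * (-445/39) = 890  (0 row swaps -> sign +1)

det(A) = 890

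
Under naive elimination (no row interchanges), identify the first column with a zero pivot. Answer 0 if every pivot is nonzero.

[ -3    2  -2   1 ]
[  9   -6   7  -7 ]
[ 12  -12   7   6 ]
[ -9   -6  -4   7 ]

Naive forward elimination:
R2 <- R2 - (-3)*R1:  [  0   0   1  -4 ]
R3 <- R3 - (-4)*R1:  [  0  -4  -1  10 ]
R4 <- R4 - (3)*R1:  [   0  -12    2    4 ]
Matrix at this point:
[ -3    2  -2   1 ]
[  0    0   1  -4 ]
[  0   -4  -1  10 ]
[  0  -12   2   4 ]
Pivot entry (2,2) is zero but row 3 has -4 in column 2 -> naive elimination stops; a row interchange (e.g. R2 <-> R3) would be required here.

first zero-pivot column = 2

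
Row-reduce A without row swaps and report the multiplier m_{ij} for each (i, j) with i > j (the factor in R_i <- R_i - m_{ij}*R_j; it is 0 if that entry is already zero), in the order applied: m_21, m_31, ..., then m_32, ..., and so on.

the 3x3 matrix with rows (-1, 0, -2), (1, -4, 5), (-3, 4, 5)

multipliers: -1, 3, -1

Forward elimination:
R2 <- R2 - (-1)*R1:  [  0  -4   3 ]
R3 <- R3 - (3)*R1:  [  0   4  11 ]
R3 <- R3 - (-1)*R2:  [  0   0  14 ]
Multipliers (in order of application): m_{21} = -1, m_{31} = 3, m_{32} = -1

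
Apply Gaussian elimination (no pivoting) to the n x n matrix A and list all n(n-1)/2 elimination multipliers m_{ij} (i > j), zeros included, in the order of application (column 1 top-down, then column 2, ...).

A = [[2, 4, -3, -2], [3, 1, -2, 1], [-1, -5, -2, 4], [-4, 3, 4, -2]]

Forward elimination:
R2 <- R2 - (3/2)*R1:  [   0   -5  5/2    4 ]
R3 <- R3 - (-1/2)*R1:  [    0    -3  -7/2     3 ]
R4 <- R4 - (-2)*R1:  [  0  11  -2  -6 ]
R3 <- R3 - (3/5)*R2:  [   0    0   -5  3/5 ]
R4 <- R4 - (-11/5)*R2:  [    0     0   7/2  14/5 ]
R4 <- R4 - (-7/10)*R3:  [      0       0       0  161/50 ]
Multipliers (in order of application): m_{21} = 3/2, m_{31} = -1/2, m_{41} = -2, m_{32} = 3/5, m_{42} = -11/5, m_{43} = -7/10

multipliers: 3/2, -1/2, -2, 3/5, -11/5, -7/10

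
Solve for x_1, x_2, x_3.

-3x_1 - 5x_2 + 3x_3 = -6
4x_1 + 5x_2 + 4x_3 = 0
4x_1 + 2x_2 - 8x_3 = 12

Forward elimination on [A|b]:
R2 <- R2 - (-4/3)*R1:  [    0  -5/3     8    -8 ]
R3 <- R3 - (-4/3)*R1:  [     0  -14/3     -4      4 ]
R3 <- R3 - (14/5)*R2:  [      0       0  -132/5   132/5 ]
Row echelon form:
[ -3    -5       3  |     -6 ]
[  0  -5/3       8  |     -8 ]
[  0     0  -132/5  |  132/5 ]
Back-substitution:
x_3 = (132/5) / (-132/5) = -1
x_2 = (-8 - (8)*(-1)) / (-5/3) = 0
x_1 = (-6 - (-5)*(0) - (3)*(-1)) / -3 = 1

(1, 0, -1)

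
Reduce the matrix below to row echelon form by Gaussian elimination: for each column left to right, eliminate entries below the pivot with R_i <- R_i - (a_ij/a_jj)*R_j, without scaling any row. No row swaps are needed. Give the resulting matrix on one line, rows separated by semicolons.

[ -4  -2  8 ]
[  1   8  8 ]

Forward elimination:
R2 <- R2 - (-1/4)*R1:  [    0  15/2    10 ]
Row echelon form:
[ -4    -2   8 ]
[  0  15/2  10 ]

REF = [-4 -2 8; 0 15/2 10]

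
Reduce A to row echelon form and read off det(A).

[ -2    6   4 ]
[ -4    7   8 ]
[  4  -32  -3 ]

Forward elimination:
R2 <- R2 - (2)*R1:  [  0  -5   0 ]
R3 <- R3 - (-2)*R1:  [   0  -20    5 ]
R3 <- R3 - (4)*R2:  [ 0  0  5 ]
Upper-triangular form:
[ -2   6  4 ]
[  0  -5  0 ]
[  0   0  5 ]
det(A) = (-1)^0 * (-2) * (-5) * (5) = 50  (0 row swaps -> sign +1)

det(A) = 50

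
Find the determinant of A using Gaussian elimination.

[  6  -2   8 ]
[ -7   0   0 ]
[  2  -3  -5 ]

det(A) = 238

Forward elimination:
R2 <- R2 - (-7/6)*R1:  [    0  -7/3  28/3 ]
R3 <- R3 - (1/3)*R1:  [     0   -7/3  -23/3 ]
R3 <- R3 - (1)*R2:  [   0    0  -17 ]
Upper-triangular form:
[ 6    -2     8 ]
[ 0  -7/3  28/3 ]
[ 0     0   -17 ]
det(A) = (-1)^0 * (6) * (-7/3) * (-17) = 238  (0 row swaps -> sign +1)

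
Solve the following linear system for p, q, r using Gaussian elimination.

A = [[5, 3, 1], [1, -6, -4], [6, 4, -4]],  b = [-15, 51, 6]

Forward elimination on [A|b]:
R2 <- R2 - (1/5)*R1:  [     0  -33/5  -21/5     54 ]
R3 <- R3 - (6/5)*R1:  [     0    2/5  -26/5     24 ]
R3 <- R3 - (-2/33)*R2:  [      0       0  -60/11  300/11 ]
Row echelon form:
[ 5      3       1  |     -15 ]
[ 0  -33/5   -21/5  |      54 ]
[ 0      0  -60/11  |  300/11 ]
Back-substitution:
r = (300/11) / (-60/11) = -5
q = (54 - (-21/5)*(-5)) / (-33/5) = -5
p = (-15 - (3)*(-5) - (1)*(-5)) / 5 = 1

(1, -5, -5)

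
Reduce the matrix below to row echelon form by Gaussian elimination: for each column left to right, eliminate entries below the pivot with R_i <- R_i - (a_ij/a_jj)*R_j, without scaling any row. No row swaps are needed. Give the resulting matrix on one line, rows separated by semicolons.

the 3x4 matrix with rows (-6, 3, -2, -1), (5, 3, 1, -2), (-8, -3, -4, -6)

Forward elimination:
R2 <- R2 - (-5/6)*R1:  [     0   11/2   -2/3  -17/6 ]
R3 <- R3 - (4/3)*R1:  [     0     -7   -4/3  -14/3 ]
R3 <- R3 - (-14/11)*R2:  [      0       0  -24/11  -91/11 ]
Row echelon form:
[ -6     3      -2      -1 ]
[  0  11/2    -2/3   -17/6 ]
[  0     0  -24/11  -91/11 ]

REF = [-6 3 -2 -1; 0 11/2 -2/3 -17/6; 0 0 -24/11 -91/11]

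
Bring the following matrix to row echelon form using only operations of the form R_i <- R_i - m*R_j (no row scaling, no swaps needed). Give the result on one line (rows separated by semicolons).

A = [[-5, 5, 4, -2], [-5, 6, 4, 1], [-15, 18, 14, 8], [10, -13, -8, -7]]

Forward elimination:
R2 <- R2 - (1)*R1:  [ 0  1  0  3 ]
R3 <- R3 - (3)*R1:  [  0   3   2  14 ]
R4 <- R4 - (-2)*R1:  [   0   -3    0  -11 ]
R3 <- R3 - (3)*R2:  [ 0  0  2  5 ]
R4 <- R4 - (-3)*R2:  [  0   0   0  -2 ]
Row echelon form:
[ -5  5  4  -2 ]
[  0  1  0   3 ]
[  0  0  2   5 ]
[  0  0  0  -2 ]

REF = [-5 5 4 -2; 0 1 0 3; 0 0 2 5; 0 0 0 -2]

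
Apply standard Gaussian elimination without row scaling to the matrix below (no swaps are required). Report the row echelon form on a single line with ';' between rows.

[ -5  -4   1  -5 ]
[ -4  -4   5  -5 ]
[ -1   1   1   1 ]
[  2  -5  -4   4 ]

Forward elimination:
R2 <- R2 - (4/5)*R1:  [    0  -4/5  21/5    -1 ]
R3 <- R3 - (1/5)*R1:  [   0  9/5  4/5    2 ]
R4 <- R4 - (-2/5)*R1:  [     0  -33/5  -18/5      2 ]
R3 <- R3 - (-9/4)*R2:  [    0     0  41/4  -1/4 ]
R4 <- R4 - (33/4)*R2:  [      0       0  -153/4    41/4 ]
R4 <- R4 - (-153/41)*R3:  [      0       0       0  382/41 ]
Row echelon form:
[ -5    -4     1      -5 ]
[  0  -4/5  21/5      -1 ]
[  0     0  41/4    -1/4 ]
[  0     0     0  382/41 ]

REF = [-5 -4 1 -5; 0 -4/5 21/5 -1; 0 0 41/4 -1/4; 0 0 0 382/41]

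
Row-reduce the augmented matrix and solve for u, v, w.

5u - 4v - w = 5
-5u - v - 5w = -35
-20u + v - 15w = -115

Forward elimination on [A|b]:
R2 <- R2 - (-1)*R1:  [   0   -5   -6  -30 ]
R3 <- R3 - (-4)*R1:  [   0  -15  -19  -95 ]
R3 <- R3 - (3)*R2:  [  0   0  -1  -5 ]
Row echelon form:
[ 5  -4  -1  |    5 ]
[ 0  -5  -6  |  -30 ]
[ 0   0  -1  |   -5 ]
Back-substitution:
w = (-5) / -1 = 5
v = (-30 - (-6)*(5)) / -5 = 0
u = (5 - (-4)*(0) - (-1)*(5)) / 5 = 2

(2, 0, 5)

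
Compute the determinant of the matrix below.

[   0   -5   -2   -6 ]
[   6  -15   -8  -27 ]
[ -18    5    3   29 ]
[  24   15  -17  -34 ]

det(A) = 600

Forward elimination:
R1 <-> R2   (pivot in column 1 was zero)
[   6  -15   -8  -27 ]
[   0   -5   -2   -6 ]
[ -18    5    3   29 ]
[  24   15  -17  -34 ]
R3 <- R3 - (-3)*R1:  [   0  -40  -21  -52 ]
R4 <- R4 - (4)*R1:  [  0  75  15  74 ]
R3 <- R3 - (8)*R2:  [  0   0  -5  -4 ]
R4 <- R4 - (-15)*R2:  [   0    0  -15  -16 ]
R4 <- R4 - (3)*R3:  [  0   0   0  -4 ]
Upper-triangular form:
[ 6  -15  -8  -27 ]
[ 0   -5  -2   -6 ]
[ 0    0  -5   -4 ]
[ 0    0   0   -4 ]
det(A) = (-1)^1 * (6) * (-5) * (-5) * (-4) = 600  (1 row swap -> sign -1)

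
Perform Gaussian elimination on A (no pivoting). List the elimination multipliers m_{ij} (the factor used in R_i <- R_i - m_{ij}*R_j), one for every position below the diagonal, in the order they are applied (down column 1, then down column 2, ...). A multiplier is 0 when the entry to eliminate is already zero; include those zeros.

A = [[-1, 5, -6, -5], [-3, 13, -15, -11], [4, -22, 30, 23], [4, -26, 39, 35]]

Forward elimination:
R2 <- R2 - (3)*R1:  [  0  -2   3   4 ]
R3 <- R3 - (-4)*R1:  [  0  -2   6   3 ]
R4 <- R4 - (-4)*R1:  [  0  -6  15  15 ]
R3 <- R3 - (1)*R2:  [  0   0   3  -1 ]
R4 <- R4 - (3)*R2:  [ 0  0  6  3 ]
R4 <- R4 - (2)*R3:  [ 0  0  0  5 ]
Multipliers (in order of application): m_{21} = 3, m_{31} = -4, m_{41} = -4, m_{32} = 1, m_{42} = 3, m_{43} = 2

multipliers: 3, -4, -4, 1, 3, 2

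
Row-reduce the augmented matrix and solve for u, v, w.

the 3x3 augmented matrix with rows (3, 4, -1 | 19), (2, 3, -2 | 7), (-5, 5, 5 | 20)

(4, 3, 5)

Forward elimination on [A|b]:
R2 <- R2 - (2/3)*R1:  [     0    1/3   -4/3  -17/3 ]
R3 <- R3 - (-5/3)*R1:  [     0   35/3   10/3  155/3 ]
R3 <- R3 - (35)*R2:  [   0    0   50  250 ]
Row echelon form:
[ 3    4    -1  |     19 ]
[ 0  1/3  -4/3  |  -17/3 ]
[ 0    0    50  |    250 ]
Back-substitution:
w = (250) / 50 = 5
v = (-17/3 - (-4/3)*(5)) / (1/3) = 3
u = (19 - (4)*(3) - (-1)*(5)) / 3 = 4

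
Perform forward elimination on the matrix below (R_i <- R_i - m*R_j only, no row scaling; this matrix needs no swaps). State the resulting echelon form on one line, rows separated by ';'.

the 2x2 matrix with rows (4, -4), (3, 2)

REF = [4 -4; 0 5]

Forward elimination:
R2 <- R2 - (3/4)*R1:  [ 0  5 ]
Row echelon form:
[ 4  -4 ]
[ 0   5 ]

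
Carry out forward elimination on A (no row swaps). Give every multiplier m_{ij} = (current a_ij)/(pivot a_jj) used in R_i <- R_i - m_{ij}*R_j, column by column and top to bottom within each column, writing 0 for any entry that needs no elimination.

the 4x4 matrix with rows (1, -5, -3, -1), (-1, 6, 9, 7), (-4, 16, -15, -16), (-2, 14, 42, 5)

Forward elimination:
R2 <- R2 - (-1)*R1:  [ 0  1  6  6 ]
R3 <- R3 - (-4)*R1:  [   0   -4  -27  -20 ]
R4 <- R4 - (-2)*R1:  [  0   4  36   3 ]
R3 <- R3 - (-4)*R2:  [  0   0  -3   4 ]
R4 <- R4 - (4)*R2:  [   0    0   12  -21 ]
R4 <- R4 - (-4)*R3:  [  0   0   0  -5 ]
Multipliers (in order of application): m_{21} = -1, m_{31} = -4, m_{41} = -2, m_{32} = -4, m_{42} = 4, m_{43} = -4

multipliers: -1, -4, -2, -4, 4, -4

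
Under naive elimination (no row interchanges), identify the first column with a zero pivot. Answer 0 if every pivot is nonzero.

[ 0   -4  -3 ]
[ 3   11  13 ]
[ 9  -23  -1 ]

first zero-pivot column = 1

Naive forward elimination:
Pivot entry (1,1) is zero but row 2 has 3 in column 1 -> naive elimination stops; a row interchange (e.g. R1 <-> R2) would be required here.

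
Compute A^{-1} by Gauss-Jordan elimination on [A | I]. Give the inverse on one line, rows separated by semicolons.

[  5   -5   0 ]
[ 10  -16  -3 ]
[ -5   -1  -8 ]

inverse = [5/6 -4/15 1/10; 19/30 -4/15 1/10; -3/5 1/5 -1/5]

Gauss-Jordan on [A | I]:
R1 <- (1/5)*R1:  [   1   -1    0  |  1/5    0    0 ]
R2 <- R2 - (10)*R1:  [  0  -6  -3  |  -2   1   0 ]
R3 <- R3 - (-5)*R1:  [  0  -6  -8  |   1   0   1 ]
R2 <- (1/-6)*R2:  [    0     1   1/2  |   1/3  -1/6     0 ]
R1 <- R1 - (-1)*R2:  [    1     0   1/2  |  8/15  -1/6     0 ]
R3 <- R3 - (-6)*R2:  [  0   0  -5  |   3  -1   1 ]
R3 <- (1/-5)*R3:  [    0     0     1  |  -3/5   1/5  -1/5 ]
R1 <- R1 - (1/2)*R3:  [     1      0      0  |    5/6  -4/15   1/10 ]
R2 <- R2 - (1/2)*R3:  [     0      1      0  |  19/30  -4/15   1/10 ]
Right block of [I | A^{-1}] is the inverse:
[   5/6  -4/15  1/10 ]
[ 19/30  -4/15  1/10 ]
[  -3/5    1/5  -1/5 ]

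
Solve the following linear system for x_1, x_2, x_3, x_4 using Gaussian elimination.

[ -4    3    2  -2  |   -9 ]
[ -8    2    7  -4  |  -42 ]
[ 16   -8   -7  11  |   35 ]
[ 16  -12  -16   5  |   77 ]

Forward elimination on [A|b]:
R2 <- R2 - (2)*R1:  [   0   -4    3    0  -24 ]
R3 <- R3 - (-4)*R1:  [  0   4   1   3  -1 ]
R4 <- R4 - (-4)*R1:  [  0   0  -8  -3  41 ]
R3 <- R3 - (-1)*R2:  [   0    0    4    3  -25 ]
R4 <- R4 - (-2)*R3:  [  0   0   0   3  -9 ]
Row echelon form:
[ -4   3  2  -2  |   -9 ]
[  0  -4  3   0  |  -24 ]
[  0   0  4   3  |  -25 ]
[  0   0  0   3  |   -9 ]
Back-substitution:
x_4 = (-9) / 3 = -3
x_3 = (-25 - (3)*(-3)) / 4 = -4
x_2 = (-24 - (3)*(-4)) / -4 = 3
x_1 = (-9 - (3)*(3) - (2)*(-4) - (-2)*(-3)) / -4 = 4

(4, 3, -4, -3)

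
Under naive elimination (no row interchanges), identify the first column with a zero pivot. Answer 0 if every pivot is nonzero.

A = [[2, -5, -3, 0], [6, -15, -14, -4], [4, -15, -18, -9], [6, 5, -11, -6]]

Naive forward elimination:
R2 <- R2 - (3)*R1:  [  0   0  -5  -4 ]
R3 <- R3 - (2)*R1:  [   0   -5  -12   -9 ]
R4 <- R4 - (3)*R1:  [  0  20  -2  -6 ]
Matrix at this point:
[ 2  -5   -3   0 ]
[ 0   0   -5  -4 ]
[ 0  -5  -12  -9 ]
[ 0  20   -2  -6 ]
Pivot entry (2,2) is zero but row 3 has -5 in column 2 -> naive elimination stops; a row interchange (e.g. R2 <-> R3) would be required here.

first zero-pivot column = 2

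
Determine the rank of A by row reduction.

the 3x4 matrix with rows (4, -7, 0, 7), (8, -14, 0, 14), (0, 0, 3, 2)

rank(A) = 2

Row reduction:
R2 <- R2 - (2)*R1:  [ 0  0  0  0 ]
R2 <-> R3   (pivot in column 3 was zero)
[ 4  -7  0  7 ]
[ 0   0  3  2 ]
[ 0   0  0  0 ]
Row echelon form:
[ 4  -7  0  7 ]
[ 0   0  3  2 ]
[ 0   0  0  0 ]
Nonzero rows / pivot columns: 2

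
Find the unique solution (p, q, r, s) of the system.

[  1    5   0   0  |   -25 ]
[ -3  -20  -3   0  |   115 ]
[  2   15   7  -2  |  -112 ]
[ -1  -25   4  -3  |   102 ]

Forward elimination on [A|b]:
R2 <- R2 - (-3)*R1:  [  0  -5  -3   0  40 ]
R3 <- R3 - (2)*R1:  [   0    5    7   -2  -62 ]
R4 <- R4 - (-1)*R1:  [   0  -20    4   -3   77 ]
R3 <- R3 - (-1)*R2:  [   0    0    4   -2  -22 ]
R4 <- R4 - (4)*R2:  [   0    0   16   -3  -83 ]
R4 <- R4 - (4)*R3:  [ 0  0  0  5  5 ]
Row echelon form:
[ 1   5   0   0  |  -25 ]
[ 0  -5  -3   0  |   40 ]
[ 0   0   4  -2  |  -22 ]
[ 0   0   0   5  |    5 ]
Back-substitution:
s = (5) / 5 = 1
r = (-22 - (-2)*(1)) / 4 = -5
q = (40 - (-3)*(-5)) / -5 = -5
p = (-25 - (5)*(-5)) / 1 = 0

(0, -5, -5, 1)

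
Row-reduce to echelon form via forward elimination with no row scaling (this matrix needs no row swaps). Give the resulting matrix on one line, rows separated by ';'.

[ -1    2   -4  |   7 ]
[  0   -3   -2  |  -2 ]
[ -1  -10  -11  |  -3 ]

REF = [-1 2 -4 7; 0 -3 -2 -2; 0 0 1 -2]

Forward elimination:
R3 <- R3 - (1)*R1:  [   0  -12   -7  -10 ]
R3 <- R3 - (4)*R2:  [  0   0   1  -2 ]
Row echelon form:
[ -1   2  -4  |   7 ]
[  0  -3  -2  |  -2 ]
[  0   0   1  |  -2 ]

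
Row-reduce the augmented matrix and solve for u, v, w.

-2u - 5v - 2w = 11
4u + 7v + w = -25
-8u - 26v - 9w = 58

(-2, -3, 4)

Forward elimination on [A|b]:
R2 <- R2 - (-2)*R1:  [  0  -3  -3  -3 ]
R3 <- R3 - (4)*R1:  [  0  -6  -1  14 ]
R3 <- R3 - (2)*R2:  [  0   0   5  20 ]
Row echelon form:
[ -2  -5  -2  |  11 ]
[  0  -3  -3  |  -3 ]
[  0   0   5  |  20 ]
Back-substitution:
w = (20) / 5 = 4
v = (-3 - (-3)*(4)) / -3 = -3
u = (11 - (-5)*(-3) - (-2)*(4)) / -2 = -2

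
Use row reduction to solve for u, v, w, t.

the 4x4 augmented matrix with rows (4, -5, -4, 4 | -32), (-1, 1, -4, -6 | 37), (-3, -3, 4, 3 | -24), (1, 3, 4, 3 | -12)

(-3, 4, -3, -3)

Forward elimination on [A|b]:
R2 <- R2 - (-1/4)*R1:  [    0  -1/4    -5    -5    29 ]
R3 <- R3 - (-3/4)*R1:  [     0  -27/4      1      6    -48 ]
R4 <- R4 - (1/4)*R1:  [    0  17/4     5     2    -4 ]
R3 <- R3 - (27)*R2:  [    0     0   136   141  -831 ]
R4 <- R4 - (-17)*R2:  [   0    0  -80  -83  489 ]
R4 <- R4 - (-10/17)*R3:  [     0      0      0  -1/17   3/17 ]
Row echelon form:
[ 4    -5   -4      4  |   -32 ]
[ 0  -1/4   -5     -5  |    29 ]
[ 0     0  136    141  |  -831 ]
[ 0     0    0  -1/17  |  3/17 ]
Back-substitution:
t = (3/17) / (-1/17) = -3
w = (-831 - (141)*(-3)) / 136 = -3
v = (29 - (-5)*(-3) - (-5)*(-3)) / (-1/4) = 4
u = (-32 - (-5)*(4) - (-4)*(-3) - (4)*(-3)) / 4 = -3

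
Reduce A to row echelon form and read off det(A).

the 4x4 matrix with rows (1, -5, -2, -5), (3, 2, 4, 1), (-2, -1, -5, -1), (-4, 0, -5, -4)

det(A) = 209

Forward elimination:
R2 <- R2 - (3)*R1:  [  0  17  10  16 ]
R3 <- R3 - (-2)*R1:  [   0  -11   -9  -11 ]
R4 <- R4 - (-4)*R1:  [   0  -20  -13  -24 ]
R3 <- R3 - (-11/17)*R2:  [      0       0  -43/17  -11/17 ]
R4 <- R4 - (-20/17)*R2:  [      0       0  -21/17  -88/17 ]
R4 <- R4 - (21/43)*R3:  [       0        0        0  -209/43 ]
Upper-triangular form:
[ 1  -5      -2       -5 ]
[ 0  17      10       16 ]
[ 0   0  -43/17   -11/17 ]
[ 0   0       0  -209/43 ]
det(A) = (-1)^0 * (1) * (17) * (-43/17) * (-209/43) = 209  (0 row swaps -> sign +1)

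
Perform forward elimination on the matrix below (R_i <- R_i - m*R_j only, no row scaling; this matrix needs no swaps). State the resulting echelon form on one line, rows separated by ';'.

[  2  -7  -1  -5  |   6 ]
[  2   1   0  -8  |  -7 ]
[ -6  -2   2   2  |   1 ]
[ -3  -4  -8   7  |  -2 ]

REF = [2 -7 -1 -5 6; 0 8 1 -3 -13; 0 0 15/8 -173/8 -147/8; 0 0 0 -473/5 -919/10]

Forward elimination:
R2 <- R2 - (1)*R1:  [   0    8    1   -3  -13 ]
R3 <- R3 - (-3)*R1:  [   0  -23   -1  -13   19 ]
R4 <- R4 - (-3/2)*R1:  [     0  -29/2  -19/2   -1/2      7 ]
R3 <- R3 - (-23/8)*R2:  [      0       0    15/8  -173/8  -147/8 ]
R4 <- R4 - (-29/16)*R2:  [       0        0  -123/16   -95/16  -265/16 ]
R4 <- R4 - (-41/10)*R3:  [       0        0        0   -473/5  -919/10 ]
Row echelon form:
[ 2  -7    -1      -5  |        6 ]
[ 0   8     1      -3  |      -13 ]
[ 0   0  15/8  -173/8  |   -147/8 ]
[ 0   0     0  -473/5  |  -919/10 ]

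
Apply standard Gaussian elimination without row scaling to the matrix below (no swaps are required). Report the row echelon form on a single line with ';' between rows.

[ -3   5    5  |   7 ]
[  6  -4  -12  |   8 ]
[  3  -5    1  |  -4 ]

REF = [-3 5 5 7; 0 6 -2 22; 0 0 6 3]

Forward elimination:
R2 <- R2 - (-2)*R1:  [  0   6  -2  22 ]
R3 <- R3 - (-1)*R1:  [ 0  0  6  3 ]
Row echelon form:
[ -3  5   5  |   7 ]
[  0  6  -2  |  22 ]
[  0  0   6  |   3 ]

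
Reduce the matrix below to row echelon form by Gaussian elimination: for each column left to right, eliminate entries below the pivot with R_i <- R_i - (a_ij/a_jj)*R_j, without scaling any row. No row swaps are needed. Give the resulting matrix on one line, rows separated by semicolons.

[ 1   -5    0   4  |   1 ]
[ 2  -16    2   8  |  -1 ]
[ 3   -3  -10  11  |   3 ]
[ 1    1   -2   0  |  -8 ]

Forward elimination:
R2 <- R2 - (2)*R1:  [  0  -6   2   0  -3 ]
R3 <- R3 - (3)*R1:  [   0   12  -10   -1    0 ]
R4 <- R4 - (1)*R1:  [  0   6  -2  -4  -9 ]
R3 <- R3 - (-2)*R2:  [  0   0  -6  -1  -6 ]
R4 <- R4 - (-1)*R2:  [   0    0    0   -4  -12 ]
Row echelon form:
[ 1  -5   0   4  |    1 ]
[ 0  -6   2   0  |   -3 ]
[ 0   0  -6  -1  |   -6 ]
[ 0   0   0  -4  |  -12 ]

REF = [1 -5 0 4 1; 0 -6 2 0 -3; 0 0 -6 -1 -6; 0 0 0 -4 -12]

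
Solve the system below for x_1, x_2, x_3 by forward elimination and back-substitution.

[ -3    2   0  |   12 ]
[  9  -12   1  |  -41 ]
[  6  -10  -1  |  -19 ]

(-4, 0, -5)

Forward elimination on [A|b]:
R2 <- R2 - (-3)*R1:  [  0  -6   1  -5 ]
R3 <- R3 - (-2)*R1:  [  0  -6  -1   5 ]
R3 <- R3 - (1)*R2:  [  0   0  -2  10 ]
Row echelon form:
[ -3   2   0  |  12 ]
[  0  -6   1  |  -5 ]
[  0   0  -2  |  10 ]
Back-substitution:
x_3 = (10) / -2 = -5
x_2 = (-5 - (1)*(-5)) / -6 = 0
x_1 = (12 - (2)*(0)) / -3 = -4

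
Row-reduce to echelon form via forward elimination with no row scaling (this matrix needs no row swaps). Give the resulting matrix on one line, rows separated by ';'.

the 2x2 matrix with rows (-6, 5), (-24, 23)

Forward elimination:
R2 <- R2 - (4)*R1:  [ 0  3 ]
Row echelon form:
[ -6  5 ]
[  0  3 ]

REF = [-6 5; 0 3]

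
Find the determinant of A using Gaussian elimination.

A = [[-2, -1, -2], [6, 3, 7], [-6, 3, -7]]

Forward elimination:
R2 <- R2 - (-3)*R1:  [ 0  0  1 ]
R3 <- R3 - (3)*R1:  [  0   6  -1 ]
R2 <-> R3   (pivot in column 2 was zero)
[ -2  -1  -2 ]
[  0   6  -1 ]
[  0   0   1 ]
Upper-triangular form:
[ -2  -1  -2 ]
[  0   6  -1 ]
[  0   0   1 ]
det(A) = (-1)^1 * (-2) * (6) * (1) = 12  (1 row swap -> sign -1)

det(A) = 12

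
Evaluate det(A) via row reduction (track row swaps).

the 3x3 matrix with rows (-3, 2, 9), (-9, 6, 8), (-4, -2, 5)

det(A) = 266

Forward elimination:
R2 <- R2 - (3)*R1:  [   0    0  -19 ]
R3 <- R3 - (4/3)*R1:  [     0  -14/3     -7 ]
R2 <-> R3   (pivot in column 2 was zero)
[ -3      2    9 ]
[  0  -14/3   -7 ]
[  0      0  -19 ]
Upper-triangular form:
[ -3      2    9 ]
[  0  -14/3   -7 ]
[  0      0  -19 ]
det(A) = (-1)^1 * (-3) * (-14/3) * (-19) = 266  (1 row swap -> sign -1)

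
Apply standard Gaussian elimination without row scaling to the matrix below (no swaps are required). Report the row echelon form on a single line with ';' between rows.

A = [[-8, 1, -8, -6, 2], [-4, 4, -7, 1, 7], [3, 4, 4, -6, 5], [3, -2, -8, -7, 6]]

Forward elimination:
R2 <- R2 - (1/2)*R1:  [   0  7/2   -3    4    6 ]
R3 <- R3 - (-3/8)*R1:  [     0   35/8      1  -33/4   23/4 ]
R4 <- R4 - (-3/8)*R1:  [     0  -13/8    -11  -37/4   27/4 ]
R3 <- R3 - (5/4)*R2:  [     0      0   19/4  -53/4   -7/4 ]
R4 <- R4 - (-13/28)*R2:  [       0        0  -347/28  -207/28   267/28 ]
R4 <- R4 - (-347/133)*R3:  [         0          0          0  -5581/133    661/133 ]
Row echelon form:
[ -8    1    -8         -6        2 ]
[  0  7/2    -3          4        6 ]
[  0    0  19/4      -53/4     -7/4 ]
[  0    0     0  -5581/133  661/133 ]

REF = [-8 1 -8 -6 2; 0 7/2 -3 4 6; 0 0 19/4 -53/4 -7/4; 0 0 0 -5581/133 661/133]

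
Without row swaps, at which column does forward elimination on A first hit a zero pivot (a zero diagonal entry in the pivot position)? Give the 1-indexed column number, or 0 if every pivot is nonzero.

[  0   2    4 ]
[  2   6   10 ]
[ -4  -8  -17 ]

first zero-pivot column = 1

Naive forward elimination:
Pivot entry (1,1) is zero but row 2 has 2 in column 1 -> naive elimination stops; a row interchange (e.g. R1 <-> R2) would be required here.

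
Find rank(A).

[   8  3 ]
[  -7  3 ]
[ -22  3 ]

rank(A) = 2

Row reduction:
R2 <- R2 - (-7/8)*R1:  [    0  45/8 ]
R3 <- R3 - (-11/4)*R1:  [    0  45/4 ]
R3 <- R3 - (2)*R2:  [ 0  0 ]
Row echelon form:
[ 8     3 ]
[ 0  45/8 ]
[ 0     0 ]
Nonzero rows / pivot columns: 2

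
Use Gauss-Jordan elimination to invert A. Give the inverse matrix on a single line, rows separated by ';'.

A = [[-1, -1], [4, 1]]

inverse = [1/3 1/3; -4/3 -1/3]

Gauss-Jordan on [A | I]:
R1 <- (1/-1)*R1:  [  1   1  |  -1   0 ]
R2 <- R2 - (4)*R1:  [  0  -3  |   4   1 ]
R2 <- (1/-3)*R2:  [    0     1  |  -4/3  -1/3 ]
R1 <- R1 - (1)*R2:  [   1    0  |  1/3  1/3 ]
Right block of [I | A^{-1}] is the inverse:
[  1/3   1/3 ]
[ -4/3  -1/3 ]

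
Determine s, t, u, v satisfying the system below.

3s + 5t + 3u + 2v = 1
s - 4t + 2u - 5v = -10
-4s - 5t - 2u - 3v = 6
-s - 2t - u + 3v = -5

(-5, 3, 1, -1)

Forward elimination on [A|b]:
R2 <- R2 - (1/3)*R1:  [     0  -17/3      1  -17/3  -31/3 ]
R3 <- R3 - (-4/3)*R1:  [    0   5/3     2  -1/3  22/3 ]
R4 <- R4 - (-1/3)*R1:  [     0   -1/3      0   11/3  -14/3 ]
R3 <- R3 - (-5/17)*R2:  [     0      0  39/17     -2  73/17 ]
R4 <- R4 - (1/17)*R2:  [      0       0   -1/17       4  -69/17 ]
R4 <- R4 - (-1/39)*R3:  [       0        0        0   154/39  -154/39 ]
Row echelon form:
[ 3      5      3       2  |        1 ]
[ 0  -17/3      1   -17/3  |    -31/3 ]
[ 0      0  39/17      -2  |    73/17 ]
[ 0      0      0  154/39  |  -154/39 ]
Back-substitution:
v = (-154/39) / (154/39) = -1
u = (73/17 - (-2)*(-1)) / (39/17) = 1
t = (-31/3 - (1)*(1) - (-17/3)*(-1)) / (-17/3) = 3
s = (1 - (5)*(3) - (3)*(1) - (2)*(-1)) / 3 = -5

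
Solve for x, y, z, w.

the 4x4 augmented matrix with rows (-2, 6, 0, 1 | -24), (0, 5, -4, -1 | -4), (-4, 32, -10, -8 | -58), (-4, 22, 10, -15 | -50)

Forward elimination on [A|b]:
R3 <- R3 - (2)*R1:  [   0   20  -10  -10  -10 ]
R4 <- R4 - (2)*R1:  [   0   10   10  -17   -2 ]
R3 <- R3 - (4)*R2:  [  0   0   6  -6   6 ]
R4 <- R4 - (2)*R2:  [   0    0   18  -15    6 ]
R4 <- R4 - (3)*R3:  [   0    0    0    3  -12 ]
Row echelon form:
[ -2  6   0   1  |  -24 ]
[  0  5  -4  -1  |   -4 ]
[  0  0   6  -6  |    6 ]
[  0  0   0   3  |  -12 ]
Back-substitution:
w = (-12) / 3 = -4
z = (6 - (-6)*(-4)) / 6 = -3
y = (-4 - (-4)*(-3) - (-1)*(-4)) / 5 = -4
x = (-24 - (6)*(-4) - (1)*(-4)) / -2 = -2

(-2, -4, -3, -4)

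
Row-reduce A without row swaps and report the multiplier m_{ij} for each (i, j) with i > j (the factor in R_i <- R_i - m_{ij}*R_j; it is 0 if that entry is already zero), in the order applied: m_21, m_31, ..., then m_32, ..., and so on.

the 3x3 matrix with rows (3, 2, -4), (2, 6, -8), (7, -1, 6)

multipliers: 2/3, 7/3, -17/14

Forward elimination:
R2 <- R2 - (2/3)*R1:  [     0   14/3  -16/3 ]
R3 <- R3 - (7/3)*R1:  [     0  -17/3   46/3 ]
R3 <- R3 - (-17/14)*R2:  [    0     0  62/7 ]
Multipliers (in order of application): m_{21} = 2/3, m_{31} = 7/3, m_{32} = -17/14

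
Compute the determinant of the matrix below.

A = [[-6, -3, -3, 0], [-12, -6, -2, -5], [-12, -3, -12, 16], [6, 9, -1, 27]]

Forward elimination:
R2 <- R2 - (2)*R1:  [  0   0   4  -5 ]
R3 <- R3 - (2)*R1:  [  0   3  -6  16 ]
R4 <- R4 - (-1)*R1:  [  0   6  -4  27 ]
R2 <-> R3   (pivot in column 2 was zero)
[ -6  -3  -3   0 ]
[  0   3  -6  16 ]
[  0   0   4  -5 ]
[  0   6  -4  27 ]
R4 <- R4 - (2)*R2:  [  0   0   8  -5 ]
R4 <- R4 - (2)*R3:  [ 0  0  0  5 ]
Upper-triangular form:
[ -6  -3  -3   0 ]
[  0   3  -6  16 ]
[  0   0   4  -5 ]
[  0   0   0   5 ]
det(A) = (-1)^1 * (-6) * (3) * (4) * (5) = 360  (1 row swap -> sign -1)

det(A) = 360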